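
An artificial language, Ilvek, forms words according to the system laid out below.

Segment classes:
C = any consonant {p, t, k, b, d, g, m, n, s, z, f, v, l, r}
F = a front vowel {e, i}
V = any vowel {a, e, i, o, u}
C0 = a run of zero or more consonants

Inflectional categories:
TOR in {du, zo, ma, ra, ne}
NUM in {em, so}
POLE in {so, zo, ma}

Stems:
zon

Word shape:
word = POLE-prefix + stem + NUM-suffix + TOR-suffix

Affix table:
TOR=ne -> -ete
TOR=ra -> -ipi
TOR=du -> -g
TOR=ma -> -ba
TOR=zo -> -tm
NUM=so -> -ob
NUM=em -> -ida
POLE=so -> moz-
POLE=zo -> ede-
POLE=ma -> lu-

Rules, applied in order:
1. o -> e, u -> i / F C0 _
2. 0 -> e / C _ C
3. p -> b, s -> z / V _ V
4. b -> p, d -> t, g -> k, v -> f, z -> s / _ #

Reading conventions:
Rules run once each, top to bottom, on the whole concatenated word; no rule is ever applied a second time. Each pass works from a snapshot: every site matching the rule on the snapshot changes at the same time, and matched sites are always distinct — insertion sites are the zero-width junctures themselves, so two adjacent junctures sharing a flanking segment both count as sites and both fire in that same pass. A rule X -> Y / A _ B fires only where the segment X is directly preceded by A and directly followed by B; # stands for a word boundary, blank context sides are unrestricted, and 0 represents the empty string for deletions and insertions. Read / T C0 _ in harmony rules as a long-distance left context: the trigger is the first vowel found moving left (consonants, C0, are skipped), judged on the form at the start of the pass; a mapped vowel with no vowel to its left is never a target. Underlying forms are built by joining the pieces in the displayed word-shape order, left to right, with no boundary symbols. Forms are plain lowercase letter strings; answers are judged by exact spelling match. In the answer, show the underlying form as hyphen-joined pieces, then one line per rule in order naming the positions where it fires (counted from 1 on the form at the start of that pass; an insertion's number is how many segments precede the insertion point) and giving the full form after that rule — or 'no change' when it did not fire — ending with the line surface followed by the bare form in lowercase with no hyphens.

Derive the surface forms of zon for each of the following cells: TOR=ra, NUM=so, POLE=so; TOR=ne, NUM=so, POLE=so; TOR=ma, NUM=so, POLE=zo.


cell TOR=ra, NUM=so, POLE=so:
underlying: moz-zon-ob-ipi
1. o -> e, u -> i / F C0 _: no change
2. 0 -> e / C _ C: inserts after position(s) 3: mozezonobipi
3. p -> b, s -> z / V _ V: fires at position(s) 11: mozezonobibi
4. b -> p, d -> t, g -> k, v -> f, z -> s / _ #: no change
surface: mozezonobibi

cell TOR=ne, NUM=so, POLE=so:
underlying: moz-zon-ob-ete
1. o -> e, u -> i / F C0 _: no change
2. 0 -> e / C _ C: inserts after position(s) 3: mozezonobete
3. p -> b, s -> z / V _ V: no change
4. b -> p, d -> t, g -> k, v -> f, z -> s / _ #: no change
surface: mozezonobete

cell TOR=ma, NUM=so, POLE=zo:
underlying: ede-zon-ob-ba
1. o -> e, u -> i / F C0 _: fires at position(s) 5: edezenobba
2. 0 -> e / C _ C: inserts after position(s) 8: edezenobeba
3. p -> b, s -> z / V _ V: no change
4. b -> p, d -> t, g -> k, v -> f, z -> s / _ #: no change
surface: edezenobeba


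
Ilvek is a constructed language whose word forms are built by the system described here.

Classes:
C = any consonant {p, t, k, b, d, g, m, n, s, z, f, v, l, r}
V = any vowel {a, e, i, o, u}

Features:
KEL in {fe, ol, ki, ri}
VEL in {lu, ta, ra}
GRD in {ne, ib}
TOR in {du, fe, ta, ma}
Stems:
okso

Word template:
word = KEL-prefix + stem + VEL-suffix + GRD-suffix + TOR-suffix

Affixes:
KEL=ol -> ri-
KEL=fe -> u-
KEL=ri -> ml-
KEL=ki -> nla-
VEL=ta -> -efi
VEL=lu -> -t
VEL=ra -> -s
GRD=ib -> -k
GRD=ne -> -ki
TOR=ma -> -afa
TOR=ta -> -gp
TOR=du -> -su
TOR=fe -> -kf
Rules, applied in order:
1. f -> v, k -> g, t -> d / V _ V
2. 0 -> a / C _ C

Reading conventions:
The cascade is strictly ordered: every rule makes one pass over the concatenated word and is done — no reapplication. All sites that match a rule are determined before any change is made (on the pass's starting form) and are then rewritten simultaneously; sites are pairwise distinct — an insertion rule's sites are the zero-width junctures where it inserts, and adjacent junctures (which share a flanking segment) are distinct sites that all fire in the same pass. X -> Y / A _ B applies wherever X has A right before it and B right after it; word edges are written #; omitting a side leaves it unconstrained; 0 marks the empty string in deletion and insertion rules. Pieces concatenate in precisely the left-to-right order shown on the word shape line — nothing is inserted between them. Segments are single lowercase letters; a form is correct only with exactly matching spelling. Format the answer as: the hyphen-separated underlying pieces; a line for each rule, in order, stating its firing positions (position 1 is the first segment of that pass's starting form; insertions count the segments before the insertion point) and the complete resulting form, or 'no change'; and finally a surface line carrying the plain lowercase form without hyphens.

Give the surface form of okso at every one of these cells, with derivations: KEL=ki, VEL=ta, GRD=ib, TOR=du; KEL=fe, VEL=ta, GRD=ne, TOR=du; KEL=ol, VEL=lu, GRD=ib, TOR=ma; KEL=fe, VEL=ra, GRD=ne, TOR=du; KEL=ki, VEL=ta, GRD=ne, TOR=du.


cell KEL=ki, VEL=ta, GRD=ib, TOR=du:
underlying: nla-okso-efi-k-su
1. f -> v, k -> g, t -> d / V _ V: fires at position(s) 9: nlaoksoeviksu
2. 0 -> a / C _ C: inserts after position(s) 1, 5, 11: nalaokasoevikasu
surface: nalaokasoevikasu

cell KEL=fe, VEL=ta, GRD=ne, TOR=du:
underlying: u-okso-efi-ki-su
1. f -> v, k -> g, t -> d / V _ V: fires at position(s) 7, 9: uoksoevigisu
2. 0 -> a / C _ C: inserts after position(s) 3: uokasoevigisu
surface: uokasoevigisu

cell KEL=ol, VEL=lu, GRD=ib, TOR=ma:
underlying: ri-okso-t-k-afa
1. f -> v, k -> g, t -> d / V _ V: fires at position(s) 10: rioksotkava
2. 0 -> a / C _ C: inserts after position(s) 4, 7: riokasotakava
surface: riokasotakava

cell KEL=fe, VEL=ra, GRD=ne, TOR=du:
underlying: u-okso-s-ki-su
1. f -> v, k -> g, t -> d / V _ V: no change
2. 0 -> a / C _ C: inserts after position(s) 3, 6: uokasosakisu
surface: uokasosakisu

cell KEL=ki, VEL=ta, GRD=ne, TOR=du:
underlying: nla-okso-efi-ki-su
1. f -> v, k -> g, t -> d / V _ V: fires at position(s) 9, 11: nlaoksoevigisu
2. 0 -> a / C _ C: inserts after position(s) 1, 5: nalaokasoevigisu
surface: nalaokasoevigisu


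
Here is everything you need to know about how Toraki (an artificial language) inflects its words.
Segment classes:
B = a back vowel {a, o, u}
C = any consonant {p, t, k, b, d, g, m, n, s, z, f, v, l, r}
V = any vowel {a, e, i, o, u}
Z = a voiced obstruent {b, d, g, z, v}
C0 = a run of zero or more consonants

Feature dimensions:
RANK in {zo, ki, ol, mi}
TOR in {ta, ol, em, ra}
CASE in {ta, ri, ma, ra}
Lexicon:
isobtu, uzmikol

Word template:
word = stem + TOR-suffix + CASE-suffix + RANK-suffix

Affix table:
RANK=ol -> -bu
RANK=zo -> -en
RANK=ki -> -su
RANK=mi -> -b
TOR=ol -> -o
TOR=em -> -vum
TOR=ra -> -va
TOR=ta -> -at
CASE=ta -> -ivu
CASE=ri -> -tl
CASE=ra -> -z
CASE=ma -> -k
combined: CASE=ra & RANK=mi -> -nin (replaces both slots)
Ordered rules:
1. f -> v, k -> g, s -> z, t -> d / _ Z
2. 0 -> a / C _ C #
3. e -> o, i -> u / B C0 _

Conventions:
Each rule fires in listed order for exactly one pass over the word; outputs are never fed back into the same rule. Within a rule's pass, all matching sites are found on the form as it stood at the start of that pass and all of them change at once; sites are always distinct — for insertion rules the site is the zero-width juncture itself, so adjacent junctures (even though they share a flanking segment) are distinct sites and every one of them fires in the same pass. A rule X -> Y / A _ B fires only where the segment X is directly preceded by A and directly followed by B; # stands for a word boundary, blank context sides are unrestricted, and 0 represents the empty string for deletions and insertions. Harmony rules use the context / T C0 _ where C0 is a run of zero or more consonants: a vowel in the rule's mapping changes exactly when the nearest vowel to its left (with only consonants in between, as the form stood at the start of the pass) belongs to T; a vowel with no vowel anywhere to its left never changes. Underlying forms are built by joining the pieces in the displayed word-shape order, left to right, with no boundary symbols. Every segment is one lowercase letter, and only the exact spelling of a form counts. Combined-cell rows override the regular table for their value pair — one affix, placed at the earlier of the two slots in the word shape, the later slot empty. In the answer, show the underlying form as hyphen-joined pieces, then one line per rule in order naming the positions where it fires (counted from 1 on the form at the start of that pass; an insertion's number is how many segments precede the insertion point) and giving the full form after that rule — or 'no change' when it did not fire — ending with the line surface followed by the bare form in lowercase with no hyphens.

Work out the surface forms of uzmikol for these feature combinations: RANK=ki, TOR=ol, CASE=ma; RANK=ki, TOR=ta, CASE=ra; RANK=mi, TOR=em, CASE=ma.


cell RANK=ki, TOR=ol, CASE=ma:
underlying: uzmikol-o-k-su
1. f -> v, k -> g, s -> z, t -> d / _ Z: no change
2. 0 -> a / C _ C #: no change
3. e -> o, i -> u / B C0 _: fires at position(s) 4: uzmukoloksu
surface: uzmukoloksu

cell RANK=ki, TOR=ta, CASE=ra:
underlying: uzmikol-at-z-su
1. f -> v, k -> g, s -> z, t -> d / _ Z: fires at position(s) 9: uzmikoladzsu
2. 0 -> a / C _ C #: no change
3. e -> o, i -> u / B C0 _: fires at position(s) 4: uzmukoladzsu
surface: uzmukoladzsu

cell RANK=mi, TOR=em, CASE=ma:
underlying: uzmikol-vum-k-b
1. f -> v, k -> g, s -> z, t -> d / _ Z: fires at position(s) 11: uzmikolvumgb
2. 0 -> a / C _ C #: inserts after position(s) 11: uzmikolvumgab
3. e -> o, i -> u / B C0 _: fires at position(s) 4: uzmukolvumgab
surface: uzmukolvumgab


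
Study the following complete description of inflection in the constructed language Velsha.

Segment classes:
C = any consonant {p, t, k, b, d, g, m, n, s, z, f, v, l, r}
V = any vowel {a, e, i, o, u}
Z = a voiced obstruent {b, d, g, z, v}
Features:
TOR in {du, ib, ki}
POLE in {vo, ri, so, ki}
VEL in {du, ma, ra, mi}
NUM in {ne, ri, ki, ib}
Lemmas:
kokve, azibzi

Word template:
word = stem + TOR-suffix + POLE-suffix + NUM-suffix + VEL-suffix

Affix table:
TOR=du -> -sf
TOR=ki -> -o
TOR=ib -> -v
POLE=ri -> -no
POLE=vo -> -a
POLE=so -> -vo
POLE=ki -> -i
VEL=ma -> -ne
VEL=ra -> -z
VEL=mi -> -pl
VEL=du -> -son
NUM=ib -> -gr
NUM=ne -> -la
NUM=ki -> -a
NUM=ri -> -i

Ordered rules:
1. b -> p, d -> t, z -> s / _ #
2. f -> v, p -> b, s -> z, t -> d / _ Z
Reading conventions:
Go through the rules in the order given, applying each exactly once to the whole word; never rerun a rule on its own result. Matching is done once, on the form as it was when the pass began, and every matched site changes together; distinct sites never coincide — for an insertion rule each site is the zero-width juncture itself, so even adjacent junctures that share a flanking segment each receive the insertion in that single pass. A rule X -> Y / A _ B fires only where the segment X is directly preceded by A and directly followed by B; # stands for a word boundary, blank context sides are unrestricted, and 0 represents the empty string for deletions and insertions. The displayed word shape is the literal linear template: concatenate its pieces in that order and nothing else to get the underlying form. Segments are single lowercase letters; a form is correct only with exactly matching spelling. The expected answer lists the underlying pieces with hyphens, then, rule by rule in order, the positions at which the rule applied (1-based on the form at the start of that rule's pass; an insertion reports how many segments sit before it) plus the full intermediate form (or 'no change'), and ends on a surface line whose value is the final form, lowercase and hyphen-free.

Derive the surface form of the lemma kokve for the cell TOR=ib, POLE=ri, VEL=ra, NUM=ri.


underlying: kokve-v-no-i-z
1. b -> p, d -> t, z -> s / _ #: fires at position(s) 10: kokvevnois
2. f -> v, p -> b, s -> z, t -> d / _ Z: no change
surface: kokvevnois


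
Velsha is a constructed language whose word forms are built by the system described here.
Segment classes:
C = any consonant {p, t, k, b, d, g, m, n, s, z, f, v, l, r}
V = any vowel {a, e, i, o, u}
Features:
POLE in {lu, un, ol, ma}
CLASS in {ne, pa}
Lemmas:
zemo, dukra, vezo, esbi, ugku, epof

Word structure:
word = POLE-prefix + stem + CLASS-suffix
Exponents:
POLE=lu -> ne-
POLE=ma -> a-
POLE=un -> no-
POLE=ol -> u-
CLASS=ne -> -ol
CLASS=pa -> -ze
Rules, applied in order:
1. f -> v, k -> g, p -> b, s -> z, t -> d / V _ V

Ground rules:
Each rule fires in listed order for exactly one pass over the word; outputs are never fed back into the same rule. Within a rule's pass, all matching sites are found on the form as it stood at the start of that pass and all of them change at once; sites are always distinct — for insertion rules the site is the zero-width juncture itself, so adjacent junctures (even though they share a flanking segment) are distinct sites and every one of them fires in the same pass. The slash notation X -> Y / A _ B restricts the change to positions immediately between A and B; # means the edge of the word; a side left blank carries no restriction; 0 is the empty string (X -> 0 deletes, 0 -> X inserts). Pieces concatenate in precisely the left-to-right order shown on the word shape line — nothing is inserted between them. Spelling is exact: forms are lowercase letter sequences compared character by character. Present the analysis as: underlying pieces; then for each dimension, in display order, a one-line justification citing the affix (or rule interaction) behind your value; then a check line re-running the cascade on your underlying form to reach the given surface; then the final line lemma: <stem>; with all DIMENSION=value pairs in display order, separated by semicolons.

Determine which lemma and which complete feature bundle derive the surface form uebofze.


underlying: u-epof-ze
POLE=ol - signalled by the affix u-
CLASS=pa - signalled by the affix -ze
check: uepofze -> uebofze
lemma: epof; POLE=ol; CLASS=pa


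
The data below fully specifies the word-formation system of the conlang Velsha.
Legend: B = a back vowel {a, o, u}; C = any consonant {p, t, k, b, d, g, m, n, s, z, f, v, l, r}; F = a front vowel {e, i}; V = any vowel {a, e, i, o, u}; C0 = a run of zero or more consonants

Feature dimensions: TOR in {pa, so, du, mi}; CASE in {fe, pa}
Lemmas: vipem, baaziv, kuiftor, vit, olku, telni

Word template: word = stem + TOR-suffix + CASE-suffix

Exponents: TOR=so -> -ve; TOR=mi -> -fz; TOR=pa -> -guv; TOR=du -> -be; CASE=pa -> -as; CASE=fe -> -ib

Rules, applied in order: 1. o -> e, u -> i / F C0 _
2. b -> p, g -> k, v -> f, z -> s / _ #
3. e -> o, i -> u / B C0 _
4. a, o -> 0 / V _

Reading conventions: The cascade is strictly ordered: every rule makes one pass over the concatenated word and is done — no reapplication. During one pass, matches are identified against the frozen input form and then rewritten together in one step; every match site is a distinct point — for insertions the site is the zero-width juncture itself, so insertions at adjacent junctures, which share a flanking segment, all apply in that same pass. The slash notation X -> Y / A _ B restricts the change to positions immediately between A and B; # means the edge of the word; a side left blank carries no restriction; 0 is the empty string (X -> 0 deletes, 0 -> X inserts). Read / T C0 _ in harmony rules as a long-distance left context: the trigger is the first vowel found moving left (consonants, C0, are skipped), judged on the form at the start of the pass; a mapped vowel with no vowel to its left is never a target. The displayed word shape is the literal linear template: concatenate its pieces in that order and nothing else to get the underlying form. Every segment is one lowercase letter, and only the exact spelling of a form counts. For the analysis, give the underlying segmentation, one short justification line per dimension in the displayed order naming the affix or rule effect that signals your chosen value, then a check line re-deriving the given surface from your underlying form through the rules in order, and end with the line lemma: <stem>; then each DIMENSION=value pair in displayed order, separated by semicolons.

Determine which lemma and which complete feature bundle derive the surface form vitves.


underlying: vit-ve-as
TOR=so - signalled by the affix -ve
CASE=pa - signalled by the affix -as
check: vitveas -> vitveas -> vitveas -> vitveas -> vitves
lemma: vit; TOR=so; CASE=pa


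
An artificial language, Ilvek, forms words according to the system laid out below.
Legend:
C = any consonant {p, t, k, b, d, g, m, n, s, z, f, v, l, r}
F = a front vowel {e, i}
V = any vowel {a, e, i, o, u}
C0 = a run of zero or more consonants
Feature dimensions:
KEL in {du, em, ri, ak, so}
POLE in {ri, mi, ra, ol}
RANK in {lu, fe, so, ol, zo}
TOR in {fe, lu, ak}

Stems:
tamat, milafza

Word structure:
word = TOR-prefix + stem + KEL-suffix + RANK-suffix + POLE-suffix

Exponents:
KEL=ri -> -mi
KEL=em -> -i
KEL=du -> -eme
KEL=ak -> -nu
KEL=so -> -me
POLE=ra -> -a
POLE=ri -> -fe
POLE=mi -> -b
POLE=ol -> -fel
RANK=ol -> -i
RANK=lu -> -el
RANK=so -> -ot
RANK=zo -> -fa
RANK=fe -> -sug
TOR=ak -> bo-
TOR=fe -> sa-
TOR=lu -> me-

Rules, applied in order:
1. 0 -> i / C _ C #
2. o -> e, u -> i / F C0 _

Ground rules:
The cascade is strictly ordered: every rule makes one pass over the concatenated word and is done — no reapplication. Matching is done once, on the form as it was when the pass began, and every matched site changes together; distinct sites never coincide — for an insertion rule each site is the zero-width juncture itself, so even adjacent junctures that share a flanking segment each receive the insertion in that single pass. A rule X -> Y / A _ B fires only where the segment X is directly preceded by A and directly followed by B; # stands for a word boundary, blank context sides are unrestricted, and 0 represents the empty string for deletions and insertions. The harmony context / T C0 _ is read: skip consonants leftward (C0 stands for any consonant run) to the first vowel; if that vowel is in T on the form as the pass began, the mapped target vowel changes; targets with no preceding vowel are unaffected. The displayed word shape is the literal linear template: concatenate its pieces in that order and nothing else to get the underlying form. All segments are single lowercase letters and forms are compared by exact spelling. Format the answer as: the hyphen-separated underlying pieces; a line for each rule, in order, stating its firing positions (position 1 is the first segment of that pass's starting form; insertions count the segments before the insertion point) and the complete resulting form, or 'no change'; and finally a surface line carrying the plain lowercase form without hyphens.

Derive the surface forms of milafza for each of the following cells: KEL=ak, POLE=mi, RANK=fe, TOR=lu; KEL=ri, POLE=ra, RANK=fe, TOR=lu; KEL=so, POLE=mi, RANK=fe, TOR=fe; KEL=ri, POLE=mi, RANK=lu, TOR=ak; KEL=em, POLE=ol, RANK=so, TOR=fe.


cell KEL=ak, POLE=mi, RANK=fe, TOR=lu:
underlying: me-milafza-nu-sug-b
1. 0 -> i / C _ C #: inserts after position(s) 14: memilafzanusugib
2. o -> e, u -> i / F C0 _: no change
surface: memilafzanusugib

cell KEL=ri, POLE=ra, RANK=fe, TOR=lu:
underlying: me-milafza-mi-sug-a
1. 0 -> i / C _ C #: no change
2. o -> e, u -> i / F C0 _: fires at position(s) 13: memilafzamisiga
surface: memilafzamisiga

cell KEL=so, POLE=mi, RANK=fe, TOR=fe:
underlying: sa-milafza-me-sug-b
1. 0 -> i / C _ C #: inserts after position(s) 14: samilafzamesugib
2. o -> e, u -> i / F C0 _: fires at position(s) 13: samilafzamesigib
surface: samilafzamesigib

cell KEL=ri, POLE=mi, RANK=lu, TOR=ak:
underlying: bo-milafza-mi-el-b
1. 0 -> i / C _ C #: inserts after position(s) 13: bomilafzamielib
2. o -> e, u -> i / F C0 _: no change
surface: bomilafzamielib

cell KEL=em, POLE=ol, RANK=so, TOR=fe:
underlying: sa-milafza-i-ot-fel
1. 0 -> i / C _ C #: no change
2. o -> e, u -> i / F C0 _: fires at position(s) 11: samilafzaietfel
surface: samilafzaietfel


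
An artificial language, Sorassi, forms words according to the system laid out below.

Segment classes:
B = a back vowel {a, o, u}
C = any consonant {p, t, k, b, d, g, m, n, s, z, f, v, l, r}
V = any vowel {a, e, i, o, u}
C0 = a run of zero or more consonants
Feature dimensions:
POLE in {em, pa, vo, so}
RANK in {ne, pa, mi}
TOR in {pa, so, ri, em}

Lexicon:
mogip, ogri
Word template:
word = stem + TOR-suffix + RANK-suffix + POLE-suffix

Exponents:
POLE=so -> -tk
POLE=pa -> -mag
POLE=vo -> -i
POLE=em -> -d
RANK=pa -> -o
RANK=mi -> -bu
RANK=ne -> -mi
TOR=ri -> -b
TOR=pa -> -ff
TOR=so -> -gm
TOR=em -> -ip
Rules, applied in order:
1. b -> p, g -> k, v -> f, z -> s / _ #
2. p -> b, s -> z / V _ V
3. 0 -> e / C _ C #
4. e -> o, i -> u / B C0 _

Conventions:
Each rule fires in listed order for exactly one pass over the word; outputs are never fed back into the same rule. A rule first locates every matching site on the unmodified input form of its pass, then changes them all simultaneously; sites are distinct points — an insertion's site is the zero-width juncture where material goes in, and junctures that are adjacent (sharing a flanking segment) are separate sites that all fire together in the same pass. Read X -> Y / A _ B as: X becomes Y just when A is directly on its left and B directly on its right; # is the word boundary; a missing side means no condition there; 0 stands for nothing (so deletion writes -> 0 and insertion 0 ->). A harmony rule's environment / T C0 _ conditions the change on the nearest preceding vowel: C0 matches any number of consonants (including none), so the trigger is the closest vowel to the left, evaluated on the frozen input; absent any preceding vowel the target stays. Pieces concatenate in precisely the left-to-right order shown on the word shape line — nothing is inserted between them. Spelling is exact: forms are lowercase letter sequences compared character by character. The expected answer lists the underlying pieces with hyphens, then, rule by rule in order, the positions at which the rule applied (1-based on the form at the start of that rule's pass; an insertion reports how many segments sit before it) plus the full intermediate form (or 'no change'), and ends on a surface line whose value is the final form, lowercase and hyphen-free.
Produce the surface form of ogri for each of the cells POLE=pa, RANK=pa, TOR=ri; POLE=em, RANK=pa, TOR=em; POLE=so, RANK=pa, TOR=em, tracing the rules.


cell POLE=pa, RANK=pa, TOR=ri:
underlying: ogri-b-o-mag
1. b -> p, g -> k, v -> f, z -> s / _ #: fires at position(s) 9: ogribomak
2. p -> b, s -> z / V _ V: no change
3. 0 -> e / C _ C #: no change
4. e -> o, i -> u / B C0 _: fires at position(s) 4: ogrubomak
surface: ogrubomak

cell POLE=em, RANK=pa, TOR=em:
underlying: ogri-ip-o-d
1. b -> p, g -> k, v -> f, z -> s / _ #: no change
2. p -> b, s -> z / V _ V: fires at position(s) 6: ogriibod
3. 0 -> e / C _ C #: no change
4. e -> o, i -> u / B C0 _: fires at position(s) 4: ogruibod
surface: ogruibod

cell POLE=so, RANK=pa, TOR=em:
underlying: ogri-ip-o-tk
1. b -> p, g -> k, v -> f, z -> s / _ #: no change
2. p -> b, s -> z / V _ V: fires at position(s) 6: ogriibotk
3. 0 -> e / C _ C #: inserts after position(s) 8: ogriibotek
4. e -> o, i -> u / B C0 _: fires at position(s) 4, 9: ogruibotok
surface: ogruibotok


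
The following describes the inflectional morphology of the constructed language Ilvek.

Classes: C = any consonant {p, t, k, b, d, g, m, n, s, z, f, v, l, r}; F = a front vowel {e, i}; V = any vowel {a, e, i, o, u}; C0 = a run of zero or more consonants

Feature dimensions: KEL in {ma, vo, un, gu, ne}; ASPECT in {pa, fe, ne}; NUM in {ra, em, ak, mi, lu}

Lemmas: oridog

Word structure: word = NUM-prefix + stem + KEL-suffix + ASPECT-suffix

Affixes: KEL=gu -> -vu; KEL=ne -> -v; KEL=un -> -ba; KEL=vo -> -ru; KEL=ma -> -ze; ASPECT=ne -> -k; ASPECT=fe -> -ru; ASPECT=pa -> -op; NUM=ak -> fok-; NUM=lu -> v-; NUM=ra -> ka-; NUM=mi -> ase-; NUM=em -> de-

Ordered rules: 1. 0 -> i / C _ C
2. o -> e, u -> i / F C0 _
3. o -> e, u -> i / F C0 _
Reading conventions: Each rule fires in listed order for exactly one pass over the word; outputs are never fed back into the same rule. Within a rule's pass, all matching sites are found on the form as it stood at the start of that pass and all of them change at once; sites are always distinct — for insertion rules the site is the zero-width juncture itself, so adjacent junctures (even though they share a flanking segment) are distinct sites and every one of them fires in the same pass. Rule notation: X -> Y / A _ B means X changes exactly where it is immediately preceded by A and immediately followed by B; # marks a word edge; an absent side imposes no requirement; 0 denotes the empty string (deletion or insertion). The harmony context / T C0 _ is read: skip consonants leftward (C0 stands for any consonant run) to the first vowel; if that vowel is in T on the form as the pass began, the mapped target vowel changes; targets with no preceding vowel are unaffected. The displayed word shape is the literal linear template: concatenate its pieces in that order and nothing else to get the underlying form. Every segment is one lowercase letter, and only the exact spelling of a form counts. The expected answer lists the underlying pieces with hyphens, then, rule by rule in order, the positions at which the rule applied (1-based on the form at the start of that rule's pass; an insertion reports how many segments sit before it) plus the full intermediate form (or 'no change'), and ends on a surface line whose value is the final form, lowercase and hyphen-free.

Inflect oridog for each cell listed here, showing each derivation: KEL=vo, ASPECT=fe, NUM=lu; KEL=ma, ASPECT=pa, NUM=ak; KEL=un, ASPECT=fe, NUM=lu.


cell KEL=vo, ASPECT=fe, NUM=lu:
underlying: v-oridog-ru-ru
1. 0 -> i / C _ C: inserts after position(s) 7: voridogiruru
2. o -> e, u -> i / F C0 _: fires at position(s) 6, 10: voridegiriru
3. o -> e, u -> i / F C0 _: fires at position(s) 12: voridegiriri
surface: voridegiriri

cell KEL=ma, ASPECT=pa, NUM=ak:
underlying: fok-oridog-ze-op
1. 0 -> i / C _ C: inserts after position(s) 9: fokoridogizeop
2. o -> e, u -> i / F C0 _: fires at position(s) 8, 13: fokoridegizeep
3. o -> e, u -> i / F C0 _: no change
surface: fokoridegizeep

cell KEL=un, ASPECT=fe, NUM=lu:
underlying: v-oridog-ba-ru
1. 0 -> i / C _ C: inserts after position(s) 7: voridogibaru
2. o -> e, u -> i / F C0 _: fires at position(s) 6: voridegibaru
3. o -> e, u -> i / F C0 _: no change
surface: voridegibaru


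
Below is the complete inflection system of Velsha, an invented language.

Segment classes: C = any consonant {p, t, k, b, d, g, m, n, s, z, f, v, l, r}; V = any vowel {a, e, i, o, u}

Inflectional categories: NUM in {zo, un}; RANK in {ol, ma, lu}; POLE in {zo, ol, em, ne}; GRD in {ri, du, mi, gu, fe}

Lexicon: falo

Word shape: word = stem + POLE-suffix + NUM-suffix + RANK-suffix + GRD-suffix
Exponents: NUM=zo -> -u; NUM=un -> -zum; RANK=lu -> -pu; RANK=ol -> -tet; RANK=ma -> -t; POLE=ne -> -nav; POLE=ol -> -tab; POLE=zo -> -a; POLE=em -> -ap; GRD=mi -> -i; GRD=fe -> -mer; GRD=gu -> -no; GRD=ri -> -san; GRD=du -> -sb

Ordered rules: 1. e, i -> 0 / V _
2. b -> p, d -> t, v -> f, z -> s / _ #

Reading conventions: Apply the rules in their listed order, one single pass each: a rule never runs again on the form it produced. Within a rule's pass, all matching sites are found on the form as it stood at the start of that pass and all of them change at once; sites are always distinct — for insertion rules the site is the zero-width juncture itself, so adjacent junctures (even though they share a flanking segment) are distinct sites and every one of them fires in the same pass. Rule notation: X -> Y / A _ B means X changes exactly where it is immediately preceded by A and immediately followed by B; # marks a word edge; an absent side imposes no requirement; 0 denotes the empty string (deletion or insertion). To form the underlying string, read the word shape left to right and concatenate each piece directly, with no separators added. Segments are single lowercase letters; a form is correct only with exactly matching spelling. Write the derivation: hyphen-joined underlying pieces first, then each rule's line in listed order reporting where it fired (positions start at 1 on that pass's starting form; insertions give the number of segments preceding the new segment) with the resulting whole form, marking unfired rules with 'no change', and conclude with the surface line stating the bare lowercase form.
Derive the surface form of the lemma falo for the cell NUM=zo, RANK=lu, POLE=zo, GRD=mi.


underlying: falo-a-u-pu-i
1. e, i -> 0 / V _: fires at position(s) 9: faloaupu
2. b -> p, d -> t, v -> f, z -> s / _ #: no change
surface: faloaupu


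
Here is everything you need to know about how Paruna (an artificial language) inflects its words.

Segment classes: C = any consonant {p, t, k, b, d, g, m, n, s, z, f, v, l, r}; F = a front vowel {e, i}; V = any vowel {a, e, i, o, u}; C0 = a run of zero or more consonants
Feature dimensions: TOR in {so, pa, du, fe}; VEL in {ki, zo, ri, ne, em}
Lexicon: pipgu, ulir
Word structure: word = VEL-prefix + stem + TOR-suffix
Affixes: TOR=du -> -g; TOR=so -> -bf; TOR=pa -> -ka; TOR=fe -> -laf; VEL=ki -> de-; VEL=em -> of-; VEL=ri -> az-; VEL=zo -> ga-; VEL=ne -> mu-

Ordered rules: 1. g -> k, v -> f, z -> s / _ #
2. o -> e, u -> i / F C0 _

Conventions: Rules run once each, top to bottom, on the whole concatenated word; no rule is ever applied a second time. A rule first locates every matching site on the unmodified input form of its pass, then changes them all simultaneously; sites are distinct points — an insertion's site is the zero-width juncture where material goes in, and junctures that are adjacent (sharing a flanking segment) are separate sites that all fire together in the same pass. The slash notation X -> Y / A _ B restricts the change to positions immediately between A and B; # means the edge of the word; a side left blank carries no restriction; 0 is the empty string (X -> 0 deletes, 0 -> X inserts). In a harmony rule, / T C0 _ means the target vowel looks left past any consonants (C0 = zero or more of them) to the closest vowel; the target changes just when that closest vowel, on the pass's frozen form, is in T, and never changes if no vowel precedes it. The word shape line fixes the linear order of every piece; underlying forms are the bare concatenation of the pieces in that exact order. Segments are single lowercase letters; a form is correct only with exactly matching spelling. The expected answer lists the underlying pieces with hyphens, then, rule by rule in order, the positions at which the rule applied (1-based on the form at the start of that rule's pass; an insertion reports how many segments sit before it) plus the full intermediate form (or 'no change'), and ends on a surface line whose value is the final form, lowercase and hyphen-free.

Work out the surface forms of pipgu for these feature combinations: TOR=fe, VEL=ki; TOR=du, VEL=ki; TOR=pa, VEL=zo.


cell TOR=fe, VEL=ki:
underlying: de-pipgu-laf
1. g -> k, v -> f, z -> s / _ #: no change
2. o -> e, u -> i / F C0 _: fires at position(s) 7: depipgilaf
surface: depipgilaf

cell TOR=du, VEL=ki:
underlying: de-pipgu-g
1. g -> k, v -> f, z -> s / _ #: fires at position(s) 8: depipguk
2. o -> e, u -> i / F C0 _: fires at position(s) 7: depipgik
surface: depipgik

cell TOR=pa, VEL=zo:
underlying: ga-pipgu-ka
1. g -> k, v -> f, z -> s / _ #: no change
2. o -> e, u -> i / F C0 _: fires at position(s) 7: gapipgika
surface: gapipgika


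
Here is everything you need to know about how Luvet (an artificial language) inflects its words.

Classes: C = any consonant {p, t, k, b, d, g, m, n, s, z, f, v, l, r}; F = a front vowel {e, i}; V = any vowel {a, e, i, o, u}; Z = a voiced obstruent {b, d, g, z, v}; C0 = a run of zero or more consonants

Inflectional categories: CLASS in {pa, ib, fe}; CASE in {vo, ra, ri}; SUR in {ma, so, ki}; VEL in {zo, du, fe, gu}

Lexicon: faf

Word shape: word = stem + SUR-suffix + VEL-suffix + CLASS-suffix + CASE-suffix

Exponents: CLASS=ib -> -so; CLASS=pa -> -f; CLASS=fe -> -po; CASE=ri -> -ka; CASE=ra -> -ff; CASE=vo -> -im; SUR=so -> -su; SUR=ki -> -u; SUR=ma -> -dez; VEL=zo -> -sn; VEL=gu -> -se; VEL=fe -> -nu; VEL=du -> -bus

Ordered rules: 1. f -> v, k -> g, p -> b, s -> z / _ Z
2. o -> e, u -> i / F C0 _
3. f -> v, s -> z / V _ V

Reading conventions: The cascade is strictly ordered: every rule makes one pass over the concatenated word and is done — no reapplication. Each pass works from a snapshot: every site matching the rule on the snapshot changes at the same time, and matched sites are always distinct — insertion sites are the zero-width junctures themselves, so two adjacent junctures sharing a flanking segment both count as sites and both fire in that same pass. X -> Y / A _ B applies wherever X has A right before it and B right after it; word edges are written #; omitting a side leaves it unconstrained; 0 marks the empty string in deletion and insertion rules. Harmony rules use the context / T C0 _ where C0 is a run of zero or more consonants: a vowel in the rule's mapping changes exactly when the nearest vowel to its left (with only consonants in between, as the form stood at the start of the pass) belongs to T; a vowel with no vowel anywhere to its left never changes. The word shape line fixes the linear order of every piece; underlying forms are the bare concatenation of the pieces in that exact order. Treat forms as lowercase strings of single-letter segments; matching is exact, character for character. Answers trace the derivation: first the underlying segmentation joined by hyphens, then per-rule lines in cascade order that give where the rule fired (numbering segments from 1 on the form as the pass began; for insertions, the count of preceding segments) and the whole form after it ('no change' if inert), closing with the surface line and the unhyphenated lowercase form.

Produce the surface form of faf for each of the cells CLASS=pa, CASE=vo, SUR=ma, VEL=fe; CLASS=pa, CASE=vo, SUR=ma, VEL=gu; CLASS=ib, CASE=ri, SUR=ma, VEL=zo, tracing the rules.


cell CLASS=pa, CASE=vo, SUR=ma, VEL=fe:
underlying: faf-dez-nu-f-im
1. f -> v, k -> g, p -> b, s -> z / _ Z: fires at position(s) 3: favdeznufim
2. o -> e, u -> i / F C0 _: fires at position(s) 8: favdeznifim
3. f -> v, s -> z / V _ V: fires at position(s) 9: favdeznivim
surface: favdeznivim

cell CLASS=pa, CASE=vo, SUR=ma, VEL=gu:
underlying: faf-dez-se-f-im
1. f -> v, k -> g, p -> b, s -> z / _ Z: fires at position(s) 3: favdezsefim
2. o -> e, u -> i / F C0 _: no change
3. f -> v, s -> z / V _ V: fires at position(s) 9: favdezsevim
surface: favdezsevim

cell CLASS=ib, CASE=ri, SUR=ma, VEL=zo:
underlying: faf-dez-sn-so-ka
1. f -> v, k -> g, p -> b, s -> z / _ Z: fires at position(s) 3: favdezsnsoka
2. o -> e, u -> i / F C0 _: fires at position(s) 10: favdezsnseka
3. f -> v, s -> z / V _ V: no change
surface: favdezsnseka


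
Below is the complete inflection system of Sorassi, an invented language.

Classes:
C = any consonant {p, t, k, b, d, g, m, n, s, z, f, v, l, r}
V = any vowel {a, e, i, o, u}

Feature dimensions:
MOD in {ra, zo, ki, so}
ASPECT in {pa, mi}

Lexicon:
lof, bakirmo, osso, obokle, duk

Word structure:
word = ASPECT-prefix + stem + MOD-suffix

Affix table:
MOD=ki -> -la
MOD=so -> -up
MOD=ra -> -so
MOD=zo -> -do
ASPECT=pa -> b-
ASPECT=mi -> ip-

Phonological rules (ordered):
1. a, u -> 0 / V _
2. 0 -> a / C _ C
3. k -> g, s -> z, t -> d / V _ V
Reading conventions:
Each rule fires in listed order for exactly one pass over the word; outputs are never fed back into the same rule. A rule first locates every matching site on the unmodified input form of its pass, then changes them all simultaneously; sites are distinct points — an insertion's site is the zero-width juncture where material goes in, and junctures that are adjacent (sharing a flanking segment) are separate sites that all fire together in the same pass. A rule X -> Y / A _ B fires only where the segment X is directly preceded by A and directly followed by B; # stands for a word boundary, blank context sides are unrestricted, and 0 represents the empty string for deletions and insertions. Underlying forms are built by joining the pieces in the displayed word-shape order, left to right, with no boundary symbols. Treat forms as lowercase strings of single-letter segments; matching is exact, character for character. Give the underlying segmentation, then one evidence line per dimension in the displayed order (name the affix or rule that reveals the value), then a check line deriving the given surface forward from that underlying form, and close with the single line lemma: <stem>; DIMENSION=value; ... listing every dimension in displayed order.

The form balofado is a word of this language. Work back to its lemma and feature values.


underlying: b-lof-do
MOD=zo - signalled by the affix -do
ASPECT=pa - signalled by the affix b-
check: blofdo -> blofdo -> balofado -> balofado
lemma: lof; MOD=zo; ASPECT=pa


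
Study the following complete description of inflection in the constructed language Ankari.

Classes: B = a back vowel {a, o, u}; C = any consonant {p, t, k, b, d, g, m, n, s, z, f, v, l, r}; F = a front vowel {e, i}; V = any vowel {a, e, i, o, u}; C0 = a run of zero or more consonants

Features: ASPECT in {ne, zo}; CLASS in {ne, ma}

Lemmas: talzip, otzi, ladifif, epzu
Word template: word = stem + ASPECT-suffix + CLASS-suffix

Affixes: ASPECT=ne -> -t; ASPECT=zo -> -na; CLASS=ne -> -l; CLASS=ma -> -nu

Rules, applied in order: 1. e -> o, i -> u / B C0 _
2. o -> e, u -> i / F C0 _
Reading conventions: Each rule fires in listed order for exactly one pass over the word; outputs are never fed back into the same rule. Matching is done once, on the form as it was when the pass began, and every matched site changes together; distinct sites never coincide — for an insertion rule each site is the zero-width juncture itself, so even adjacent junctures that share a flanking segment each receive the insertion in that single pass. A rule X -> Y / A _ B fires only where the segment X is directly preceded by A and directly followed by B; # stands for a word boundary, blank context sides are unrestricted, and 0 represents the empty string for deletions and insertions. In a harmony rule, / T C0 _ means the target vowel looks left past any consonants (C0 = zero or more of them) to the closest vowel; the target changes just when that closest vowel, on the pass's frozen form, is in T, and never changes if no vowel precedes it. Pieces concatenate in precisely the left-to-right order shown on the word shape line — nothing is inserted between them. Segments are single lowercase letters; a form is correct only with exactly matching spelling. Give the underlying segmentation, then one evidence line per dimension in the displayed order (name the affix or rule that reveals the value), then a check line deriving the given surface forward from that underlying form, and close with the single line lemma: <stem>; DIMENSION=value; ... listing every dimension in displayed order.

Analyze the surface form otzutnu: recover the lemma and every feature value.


underlying: otzi-t-nu
ASPECT=ne - signalled by the affix -t
CLASS=ma - signalled by the affix -nu
check: otzitnu -> otzutnu -> otzutnu
lemma: otzi; ASPECT=ne; CLASS=ma


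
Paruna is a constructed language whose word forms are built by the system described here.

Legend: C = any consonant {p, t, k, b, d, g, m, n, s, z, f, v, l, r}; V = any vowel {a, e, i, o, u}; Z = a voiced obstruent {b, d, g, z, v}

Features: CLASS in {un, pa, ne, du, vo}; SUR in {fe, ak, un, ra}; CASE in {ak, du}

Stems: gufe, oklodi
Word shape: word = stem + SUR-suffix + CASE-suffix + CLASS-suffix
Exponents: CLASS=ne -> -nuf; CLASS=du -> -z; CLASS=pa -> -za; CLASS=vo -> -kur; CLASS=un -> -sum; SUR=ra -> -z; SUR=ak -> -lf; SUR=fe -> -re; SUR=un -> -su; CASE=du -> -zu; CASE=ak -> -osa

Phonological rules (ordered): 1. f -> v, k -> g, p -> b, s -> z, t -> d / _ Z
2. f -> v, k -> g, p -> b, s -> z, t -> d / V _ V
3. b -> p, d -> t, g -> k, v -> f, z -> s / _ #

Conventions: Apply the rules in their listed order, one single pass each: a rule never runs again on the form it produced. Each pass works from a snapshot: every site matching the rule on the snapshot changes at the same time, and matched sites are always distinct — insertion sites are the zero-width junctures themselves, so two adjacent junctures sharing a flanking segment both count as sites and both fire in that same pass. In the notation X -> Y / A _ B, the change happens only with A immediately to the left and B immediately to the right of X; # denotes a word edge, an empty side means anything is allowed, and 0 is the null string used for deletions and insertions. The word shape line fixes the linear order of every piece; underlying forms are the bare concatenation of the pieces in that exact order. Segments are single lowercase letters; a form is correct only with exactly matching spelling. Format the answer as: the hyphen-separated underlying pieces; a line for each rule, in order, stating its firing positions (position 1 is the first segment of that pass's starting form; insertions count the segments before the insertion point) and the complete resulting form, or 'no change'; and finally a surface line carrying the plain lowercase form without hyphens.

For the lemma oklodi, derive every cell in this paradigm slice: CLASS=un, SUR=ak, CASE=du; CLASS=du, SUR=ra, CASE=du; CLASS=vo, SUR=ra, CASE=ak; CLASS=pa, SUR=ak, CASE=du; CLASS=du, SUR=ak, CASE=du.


cell CLASS=un, SUR=ak, CASE=du:
underlying: oklodi-lf-zu-sum
1. f -> v, k -> g, p -> b, s -> z, t -> d / _ Z: fires at position(s) 8: oklodilvzusum
2. f -> v, k -> g, p -> b, s -> z, t -> d / V _ V: fires at position(s) 11: oklodilvzuzum
3. b -> p, d -> t, g -> k, v -> f, z -> s / _ #: no change
surface: oklodilvzuzum

cell CLASS=du, SUR=ra, CASE=du:
underlying: oklodi-z-zu-z
1. f -> v, k -> g, p -> b, s -> z, t -> d / _ Z: no change
2. f -> v, k -> g, p -> b, s -> z, t -> d / V _ V: no change
3. b -> p, d -> t, g -> k, v -> f, z -> s / _ #: fires at position(s) 10: oklodizzus
surface: oklodizzus

cell CLASS=vo, SUR=ra, CASE=ak:
underlying: oklodi-z-osa-kur
1. f -> v, k -> g, p -> b, s -> z, t -> d / _ Z: no change
2. f -> v, k -> g, p -> b, s -> z, t -> d / V _ V: fires at position(s) 9, 11: oklodizozagur
3. b -> p, d -> t, g -> k, v -> f, z -> s / _ #: no change
surface: oklodizozagur

cell CLASS=pa, SUR=ak, CASE=du:
underlying: oklodi-lf-zu-za
1. f -> v, k -> g, p -> b, s -> z, t -> d / _ Z: fires at position(s) 8: oklodilvzuza
2. f -> v, k -> g, p -> b, s -> z, t -> d / V _ V: no change
3. b -> p, d -> t, g -> k, v -> f, z -> s / _ #: no change
surface: oklodilvzuza

cell CLASS=du, SUR=ak, CASE=du:
underlying: oklodi-lf-zu-z
1. f -> v, k -> g, p -> b, s -> z, t -> d / _ Z: fires at position(s) 8: oklodilvzuz
2. f -> v, k -> g, p -> b, s -> z, t -> d / V _ V: no change
3. b -> p, d -> t, g -> k, v -> f, z -> s / _ #: fires at position(s) 11: oklodilvzus
surface: oklodilvzus
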